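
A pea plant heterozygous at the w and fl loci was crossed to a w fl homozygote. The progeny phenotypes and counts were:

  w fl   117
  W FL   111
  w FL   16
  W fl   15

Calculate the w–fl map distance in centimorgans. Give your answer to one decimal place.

The two most frequent classes, W FL (111) and w fl (117), are the parental types, so the F1 was W FL / w fl.
The recombinant classes are W fl and w FL: 15 + 16 = 31.
Recombination frequency = 31/259 = 0.1197 ≈ 12.0%, i.e. 12.0 centimorgans.

12.0 centimorgans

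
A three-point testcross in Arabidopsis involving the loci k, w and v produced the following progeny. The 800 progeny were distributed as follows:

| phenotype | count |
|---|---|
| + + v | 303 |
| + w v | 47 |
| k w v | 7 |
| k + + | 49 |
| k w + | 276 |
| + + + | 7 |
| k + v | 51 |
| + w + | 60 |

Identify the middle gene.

v

The two most frequent reciprocal classes, + + v and k w +, are the parental types, so the F1 was + + v / k w +.
The two rarest classes, + + + and k w v, are the double crossovers. Comparing them with the parentals, only the v allele has switched, so v is the middle locus and the order is w – v – k.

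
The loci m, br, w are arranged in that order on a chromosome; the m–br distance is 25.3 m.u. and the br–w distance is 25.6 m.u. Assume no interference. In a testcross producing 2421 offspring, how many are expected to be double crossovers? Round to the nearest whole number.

157

Map distances give recombination frequencies of 0.253 and 0.256 for the two intervals.
With no interference, expected double-crossover frequency = 0.253 × 0.256 = 0.06477.
Expected number = 0.06477 × 2421 = 156.80 ≈ 157.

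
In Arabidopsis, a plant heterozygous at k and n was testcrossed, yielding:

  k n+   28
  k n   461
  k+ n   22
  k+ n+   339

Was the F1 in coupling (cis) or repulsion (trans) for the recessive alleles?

The two most frequent classes are k+ n+ (339) and k n (461); these are the parental (non-recombinant) types.
So the F1 carried k+ n+ on one chromosome and k n on the other — the recessive alleles are on the same chromosome (cis / coupling).

cis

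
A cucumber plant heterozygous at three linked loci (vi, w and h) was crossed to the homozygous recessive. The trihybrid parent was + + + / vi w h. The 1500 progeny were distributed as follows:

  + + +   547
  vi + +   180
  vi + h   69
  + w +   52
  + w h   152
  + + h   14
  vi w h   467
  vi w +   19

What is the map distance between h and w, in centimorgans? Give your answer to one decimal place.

The two rarest classes, + + h and vi w +, are the double crossovers. Comparing them with the parentals, only the h allele has switched, so h is the middle locus and the order is vi – h – w.
Crossovers in the h–w interval produce the single-crossover classes + w + and vi + h (52 + 69 = 121) plus the double crossovers (33).
RF(h–w) = (121 + 33) / 1500 = 154/1500 = 0.1027 → 10.3 centimorgans.

10.3 centimorgans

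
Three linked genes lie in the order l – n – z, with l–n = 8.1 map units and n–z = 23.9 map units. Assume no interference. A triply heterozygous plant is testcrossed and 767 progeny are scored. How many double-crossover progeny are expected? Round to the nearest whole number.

Map distances give recombination frequencies of 0.081 and 0.239 for the two intervals.
With no interference, expected double-crossover frequency = 0.081 × 0.239 = 0.01936.
Expected number = 0.01936 × 767 = 14.85 ≈ 15.

15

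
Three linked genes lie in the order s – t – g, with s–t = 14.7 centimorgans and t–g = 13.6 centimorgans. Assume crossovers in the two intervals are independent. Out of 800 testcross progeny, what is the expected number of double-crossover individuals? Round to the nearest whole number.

16

Map distances give recombination frequencies of 0.147 and 0.136 for the two intervals.
With no interference, expected double-crossover frequency = 0.147 × 0.136 = 0.01999.
Expected number = 0.01999 × 800 = 15.99 ≈ 16.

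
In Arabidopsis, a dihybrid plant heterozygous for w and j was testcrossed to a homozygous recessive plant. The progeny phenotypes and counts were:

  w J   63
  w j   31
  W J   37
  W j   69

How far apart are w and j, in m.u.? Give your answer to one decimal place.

The two most frequent classes, W j (69) and w J (63), are the parental types, so the F1 was W j / w J.
The recombinant classes are W J and w j: 37 + 31 = 68.
Recombination frequency = 68/200 = 0.3400 ≈ 34.0%, i.e. 34.0 m.u.

34.0 m.u.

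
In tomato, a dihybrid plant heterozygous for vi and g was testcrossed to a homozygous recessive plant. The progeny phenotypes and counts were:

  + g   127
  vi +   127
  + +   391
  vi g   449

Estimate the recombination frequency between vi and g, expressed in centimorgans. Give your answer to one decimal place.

The two most frequent classes, + + (391) and vi g (449), are the parental types, so the F1 was + + / vi g.
The recombinant classes are + g and vi +: 127 + 127 = 254.
Recombination frequency = 254/1094 = 0.2322 ≈ 23.2%, i.e. 23.2 centimorgans.

23.2 centimorgans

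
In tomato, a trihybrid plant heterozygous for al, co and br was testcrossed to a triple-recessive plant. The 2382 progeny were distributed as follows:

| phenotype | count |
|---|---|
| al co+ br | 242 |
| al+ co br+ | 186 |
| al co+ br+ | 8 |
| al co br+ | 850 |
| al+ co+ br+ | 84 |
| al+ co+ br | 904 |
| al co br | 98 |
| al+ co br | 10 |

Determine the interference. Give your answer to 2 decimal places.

0.52

The two most frequent reciprocal classes, al co br+ and al+ co+ br, are the parental types, so the F1 was al co br+ / al+ co+ br.
The two rarest classes, al co+ br+ and al+ co br, are the double crossovers. Comparing them with the parentals, only the co allele has switched, so co is the middle locus and the order is al – co – br.
al–co: (428 + 18)/2382 = 0.1872; co–br: (182 + 18)/2382 = 0.0840.
Expected DCO frequency = 0.1872 × 0.0840 ≈ 0.01572; observed = 18/2382 ≈ 0.00756.
Coefficient of coincidence = 0.00756/0.01572 ≈ 0.48; interference = 1 − 0.48 = 0.52.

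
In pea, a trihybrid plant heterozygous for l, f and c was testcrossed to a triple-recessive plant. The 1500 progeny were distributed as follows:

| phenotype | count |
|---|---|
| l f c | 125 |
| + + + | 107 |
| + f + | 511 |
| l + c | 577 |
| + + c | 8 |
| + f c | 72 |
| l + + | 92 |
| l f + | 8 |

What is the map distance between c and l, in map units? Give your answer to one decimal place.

12.0 map units

The two most frequent reciprocal classes, l + c and + f +, are the parental types, so the F1 was l + c / + f +.
The two rarest classes, + + c and l f +, are the double crossovers. Comparing them with the parentals, only the l allele has switched, so l is the middle locus and the order is c – l – f.
Crossovers in the c–l interval produce the single-crossover classes l + + and + f c (92 + 72 = 164) plus the double crossovers (16).
RF(c–l) = (164 + 16) / 1500 = 180/1500 = 0.1200 → 12.0 map units.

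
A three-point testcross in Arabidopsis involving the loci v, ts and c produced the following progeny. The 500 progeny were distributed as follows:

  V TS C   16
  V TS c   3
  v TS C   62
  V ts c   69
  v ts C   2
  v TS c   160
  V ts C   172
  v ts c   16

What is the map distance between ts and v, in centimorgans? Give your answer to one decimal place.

7.4 centimorgans

The two most frequent reciprocal classes, V ts C and v TS c, are the parental types, so the F1 was V ts C / v TS c.
The two rarest classes, v ts C and V TS c, are the double crossovers. Comparing them with the parentals, only the v allele has switched, so v is the middle locus and the order is c – v – ts.
Crossovers in the v–ts interval produce the single-crossover classes V TS C and v ts c (16 + 16 = 32) plus the double crossovers (5).
RF(v–ts) = (32 + 5) / 500 = 37/500 = 0.0740 → 7.4 centimorgans.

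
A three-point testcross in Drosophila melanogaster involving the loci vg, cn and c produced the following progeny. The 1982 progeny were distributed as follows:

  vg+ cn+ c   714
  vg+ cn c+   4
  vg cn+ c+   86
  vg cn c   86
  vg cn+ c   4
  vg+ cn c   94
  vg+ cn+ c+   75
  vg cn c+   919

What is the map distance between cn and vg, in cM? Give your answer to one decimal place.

9.5 cM

The two most frequent reciprocal classes, vg cn c+ and vg+ cn+ c, are the parental types, so the F1 was vg cn c+ / vg+ cn+ c.
The two rarest classes, vg+ cn c+ and vg cn+ c, are the double crossovers. Comparing them with the parentals, only the vg allele has switched, so vg is the middle locus and the order is cn – vg – c.
Crossovers in the cn–vg interval produce the single-crossover classes vg cn+ c+ and vg+ cn c (86 + 94 = 180) plus the double crossovers (8).
RF(cn–vg) = (180 + 8) / 1982 = 188/1982 = 0.0949 → 9.5 cM.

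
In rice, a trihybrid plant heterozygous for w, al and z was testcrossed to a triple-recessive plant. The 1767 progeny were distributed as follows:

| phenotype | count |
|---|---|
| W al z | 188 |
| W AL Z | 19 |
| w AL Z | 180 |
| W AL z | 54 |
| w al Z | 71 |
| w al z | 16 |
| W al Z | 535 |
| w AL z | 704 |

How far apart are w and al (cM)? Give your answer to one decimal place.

9.1 cM

The two most frequent reciprocal classes, w AL z and W al Z, are the parental types, so the F1 was w AL z / W al Z.
The two rarest classes, w al z and W AL Z, are the double crossovers. Comparing them with the parentals, only the al allele has switched, so al is the middle locus and the order is w – al – z.
Crossovers in the w–al interval produce the single-crossover classes W AL z and w al Z (54 + 71 = 125) plus the double crossovers (35).
RF(w–al) = (125 + 35) / 1767 = 160/1767 = 0.0905 → 9.1 cM.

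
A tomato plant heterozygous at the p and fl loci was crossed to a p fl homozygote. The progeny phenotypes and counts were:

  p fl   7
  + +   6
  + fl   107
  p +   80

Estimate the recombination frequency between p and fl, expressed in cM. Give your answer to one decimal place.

The two most frequent classes, + fl (107) and p + (80), are the parental types, so the F1 was + fl / p +.
The recombinant classes are + + and p fl: 6 + 7 = 13.
Recombination frequency = 13/200 = 0.0650 ≈ 6.5%, i.e. 6.5 cM.

6.5 cM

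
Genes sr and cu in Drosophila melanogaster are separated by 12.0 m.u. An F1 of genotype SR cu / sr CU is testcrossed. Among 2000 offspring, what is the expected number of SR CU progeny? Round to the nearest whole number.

120

A map distance of 12.0 m.u. corresponds to a recombination frequency of 0.120.
The F1 is SR cu / sr CU, so SR CU is a recombinant gamete class with expected frequency r/2 = 0.120/2 = 0.0600.
Expected number = 0.0600 × 2000 = 120.00 ≈ 120.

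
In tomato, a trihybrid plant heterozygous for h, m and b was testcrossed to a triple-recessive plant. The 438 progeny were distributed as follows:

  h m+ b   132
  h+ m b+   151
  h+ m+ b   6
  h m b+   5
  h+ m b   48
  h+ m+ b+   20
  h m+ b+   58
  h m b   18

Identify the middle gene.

The two most frequent reciprocal classes, h+ m b+ and h m+ b, are the parental types, so the F1 was h+ m b+ / h m+ b.
The two rarest classes, h m b+ and h+ m+ b, are the double crossovers. Comparing them with the parentals, only the h allele has switched, so h is the middle locus and the order is b – h – m.

h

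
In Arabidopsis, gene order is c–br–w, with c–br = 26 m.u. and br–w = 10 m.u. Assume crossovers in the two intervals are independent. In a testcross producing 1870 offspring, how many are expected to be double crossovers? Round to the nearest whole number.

49

Map distances give recombination frequencies of 0.260 and 0.100 for the two intervals.
With no interference, expected double-crossover frequency = 0.260 × 0.100 = 0.02600.
Expected number = 0.02600 × 1870 = 48.62 ≈ 49.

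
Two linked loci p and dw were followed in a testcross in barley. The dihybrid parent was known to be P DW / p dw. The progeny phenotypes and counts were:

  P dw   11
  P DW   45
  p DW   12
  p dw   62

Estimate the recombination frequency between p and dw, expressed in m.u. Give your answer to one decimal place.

The recombinant classes are P dw and p DW: 11 + 12 = 23.
Recombination frequency = 23/130 = 0.1769 ≈ 17.7%, i.e. 17.7 m.u.

17.7 m.u.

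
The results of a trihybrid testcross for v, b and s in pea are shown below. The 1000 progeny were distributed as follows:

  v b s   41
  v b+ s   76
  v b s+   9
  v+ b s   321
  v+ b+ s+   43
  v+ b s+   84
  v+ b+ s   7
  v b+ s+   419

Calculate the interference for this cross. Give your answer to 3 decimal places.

The two most frequent reciprocal classes, v+ b s and v b+ s+, are the parental types, so the F1 was v+ b s / v b+ s+.
The two rarest classes, v+ b+ s and v b s+, are the double crossovers. Comparing them with the parentals, only the b allele has switched, so b is the middle locus and the order is s – b – v.
s–b: (160 + 16)/1000 = 0.1760; b–v: (84 + 16)/1000 = 0.1000.
Expected DCO frequency = 0.1760 × 0.1000 ≈ 0.01760; observed = 16/1000 ≈ 0.01600.
Coefficient of coincidence = 0.01600/0.01760 ≈ 0.909; interference = 1 − 0.909 = 0.091.

0.091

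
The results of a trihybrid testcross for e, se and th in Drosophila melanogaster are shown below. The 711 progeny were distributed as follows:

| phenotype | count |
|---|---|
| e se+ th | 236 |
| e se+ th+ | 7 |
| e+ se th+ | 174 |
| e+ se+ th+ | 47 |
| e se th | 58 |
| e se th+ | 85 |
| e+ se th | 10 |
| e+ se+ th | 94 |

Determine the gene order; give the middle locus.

The two most frequent reciprocal classes, e+ se th+ and e se+ th, are the parental types, so the F1 was e+ se th+ / e se+ th.
The two rarest classes, e+ se th and e se+ th+, are the double crossovers. Comparing them with the parentals, only the th allele has switched, so th is the middle locus and the order is se – th – e.

th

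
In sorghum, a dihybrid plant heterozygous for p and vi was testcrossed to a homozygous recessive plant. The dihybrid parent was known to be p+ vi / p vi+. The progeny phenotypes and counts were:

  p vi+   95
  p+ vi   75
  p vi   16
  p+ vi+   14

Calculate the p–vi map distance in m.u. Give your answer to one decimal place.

The recombinant classes are p+ vi+ and p vi: 14 + 16 = 30.
Recombination frequency = 30/200 = 0.1500 ≈ 15.0%, i.e. 15.0 m.u.

15.0 m.u.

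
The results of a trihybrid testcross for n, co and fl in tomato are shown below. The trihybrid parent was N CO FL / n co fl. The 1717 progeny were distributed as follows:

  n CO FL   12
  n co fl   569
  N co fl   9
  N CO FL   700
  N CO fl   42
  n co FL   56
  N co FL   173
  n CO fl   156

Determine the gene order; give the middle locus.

n

The two rarest classes, n CO FL and N co fl, are the double crossovers. Comparing them with the parentals, only the n allele has switched, so n is the middle locus and the order is co – n – fl.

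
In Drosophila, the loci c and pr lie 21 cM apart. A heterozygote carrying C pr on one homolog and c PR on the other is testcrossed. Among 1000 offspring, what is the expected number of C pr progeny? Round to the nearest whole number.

A map distance of 21 cM corresponds to a recombination frequency of 0.210.
The F1 is C pr / c PR, so C pr is a parental gamete class with expected frequency (1 − r)/2 = 0.790/2 = 0.3950.
Expected number = 0.3950 × 1000 = 395.00 ≈ 395.

395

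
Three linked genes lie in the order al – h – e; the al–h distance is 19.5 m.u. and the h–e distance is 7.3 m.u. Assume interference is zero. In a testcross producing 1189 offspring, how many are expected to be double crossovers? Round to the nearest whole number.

Map distances give recombination frequencies of 0.195 and 0.073 for the two intervals.
With no interference, expected double-crossover frequency = 0.195 × 0.073 = 0.01423.
Expected number = 0.01423 × 1189 = 16.93 ≈ 17.

17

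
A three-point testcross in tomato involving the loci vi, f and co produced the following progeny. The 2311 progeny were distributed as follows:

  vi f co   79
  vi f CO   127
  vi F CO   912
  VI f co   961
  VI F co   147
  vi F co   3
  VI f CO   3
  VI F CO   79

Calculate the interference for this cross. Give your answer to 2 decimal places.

The two most frequent reciprocal classes, VI f co and vi F CO, are the parental types, so the F1 was VI f co / vi F CO.
The two rarest classes, VI f CO and vi F co, are the double crossovers. Comparing them with the parentals, only the co allele has switched, so co is the middle locus and the order is vi – co – f.
vi–co: (158 + 6)/2311 = 0.0710; co–f: (274 + 6)/2311 = 0.1212.
Expected DCO frequency = 0.0710 × 0.1212 ≈ 0.00861; observed = 6/2311 ≈ 0.00260.
Coefficient of coincidence = 0.00260/0.00861 ≈ 0.30; interference = 1 − 0.30 = 0.70.

0.70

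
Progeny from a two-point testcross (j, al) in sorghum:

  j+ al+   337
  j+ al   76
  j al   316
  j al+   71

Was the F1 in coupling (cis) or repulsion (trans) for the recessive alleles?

The two most frequent classes are j+ al+ (337) and j al (316); these are the parental (non-recombinant) types.
So the F1 carried j+ al+ on one chromosome and j al on the other — the recessive alleles are on the same chromosome (cis / coupling).

cis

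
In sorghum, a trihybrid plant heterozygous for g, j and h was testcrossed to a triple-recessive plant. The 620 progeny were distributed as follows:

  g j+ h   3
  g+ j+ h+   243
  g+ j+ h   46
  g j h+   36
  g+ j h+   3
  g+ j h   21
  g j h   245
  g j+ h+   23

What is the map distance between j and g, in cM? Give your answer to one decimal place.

8.1 cM

The two most frequent reciprocal classes, g+ j+ h+ and g j h, are the parental types, so the F1 was g+ j+ h+ / g j h.
The two rarest classes, g+ j h+ and g j+ h, are the double crossovers. Comparing them with the parentals, only the j allele has switched, so j is the middle locus and the order is h – j – g.
Crossovers in the j–g interval produce the single-crossover classes g j+ h+ and g+ j h (23 + 21 = 44) plus the double crossovers (6).
RF(j–g) = (44 + 6) / 620 = 50/620 = 0.0806 → 8.1 cM.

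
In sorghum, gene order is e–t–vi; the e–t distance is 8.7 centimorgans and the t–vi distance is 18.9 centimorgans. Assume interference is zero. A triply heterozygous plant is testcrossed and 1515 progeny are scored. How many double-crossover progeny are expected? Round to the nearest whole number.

Map distances give recombination frequencies of 0.087 and 0.189 for the two intervals.
With no interference, expected double-crossover frequency = 0.087 × 0.189 = 0.01644.
Expected number = 0.01644 × 1515 = 24.91 ≈ 25.

25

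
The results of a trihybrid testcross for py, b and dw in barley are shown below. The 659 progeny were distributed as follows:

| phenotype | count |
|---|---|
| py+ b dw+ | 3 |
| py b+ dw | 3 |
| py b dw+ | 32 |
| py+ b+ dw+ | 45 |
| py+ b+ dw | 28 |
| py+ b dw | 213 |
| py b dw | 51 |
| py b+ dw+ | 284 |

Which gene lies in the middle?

dw

The two most frequent reciprocal classes, py+ b dw and py b+ dw+, are the parental types, so the F1 was py+ b dw / py b+ dw+.
The two rarest classes, py+ b dw+ and py b+ dw, are the double crossovers. Comparing them with the parentals, only the dw allele has switched, so dw is the middle locus and the order is py – dw – b.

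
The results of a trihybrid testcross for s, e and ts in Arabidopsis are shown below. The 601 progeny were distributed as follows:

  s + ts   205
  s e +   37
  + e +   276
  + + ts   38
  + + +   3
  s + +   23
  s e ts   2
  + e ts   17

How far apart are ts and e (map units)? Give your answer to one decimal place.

7.5 map units

The two most frequent reciprocal classes, s + ts and + e +, are the parental types, so the F1 was s + ts / + e +.
The two rarest classes, s e ts and + + +, are the double crossovers. Comparing them with the parentals, only the e allele has switched, so e is the middle locus and the order is s – e – ts.
Crossovers in the e–ts interval produce the single-crossover classes s + + and + e ts (23 + 17 = 40) plus the double crossovers (5).
RF(e–ts) = (40 + 5) / 601 = 45/601 = 0.0749 → 7.5 map units.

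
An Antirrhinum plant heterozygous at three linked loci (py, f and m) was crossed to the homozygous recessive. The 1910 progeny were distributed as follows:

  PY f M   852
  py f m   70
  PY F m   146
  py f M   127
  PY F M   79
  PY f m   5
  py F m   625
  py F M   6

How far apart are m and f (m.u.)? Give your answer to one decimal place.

The two most frequent reciprocal classes, py F m and PY f M, are the parental types, so the F1 was py F m / PY f M.
The two rarest classes, py F M and PY f m, are the double crossovers. Comparing them with the parentals, only the m allele has switched, so m is the middle locus and the order is f – m – py.
Crossovers in the f–m interval produce the single-crossover classes py f m and PY F M (70 + 79 = 149) plus the double crossovers (11).
RF(f–m) = (149 + 11) / 1910 = 160/1910 = 0.0838 → 8.4 m.u.

8.4 m.u.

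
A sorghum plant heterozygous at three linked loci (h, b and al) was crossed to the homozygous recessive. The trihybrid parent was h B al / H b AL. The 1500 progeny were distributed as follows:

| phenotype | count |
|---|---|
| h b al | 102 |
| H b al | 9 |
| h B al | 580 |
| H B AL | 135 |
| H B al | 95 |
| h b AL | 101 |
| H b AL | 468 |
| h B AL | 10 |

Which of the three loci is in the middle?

The two rarest classes, h B AL and H b al, are the double crossovers. Comparing them with the parentals, only the al allele has switched, so al is the middle locus and the order is b – al – h.

al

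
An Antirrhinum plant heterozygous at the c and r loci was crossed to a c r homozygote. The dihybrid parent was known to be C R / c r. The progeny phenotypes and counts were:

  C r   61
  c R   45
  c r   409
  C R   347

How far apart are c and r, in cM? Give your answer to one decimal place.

The recombinant classes are C r and c R: 61 + 45 = 106.
Recombination frequency = 106/862 = 0.1230 ≈ 12.3%, i.e. 12.3 cM.

12.3 cM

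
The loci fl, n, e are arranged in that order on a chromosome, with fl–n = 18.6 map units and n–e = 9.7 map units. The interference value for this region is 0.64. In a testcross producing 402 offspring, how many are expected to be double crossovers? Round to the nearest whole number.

3

Map distances give recombination frequencies of 0.186 and 0.097 for the two intervals.
With interference 0.64 (so coincidence = 0.36), expected double-crossover frequency = 0.186 × 0.097 × 0.36 = 0.00650.
Expected number = 0.00650 × 402 = 2.61 ≈ 3.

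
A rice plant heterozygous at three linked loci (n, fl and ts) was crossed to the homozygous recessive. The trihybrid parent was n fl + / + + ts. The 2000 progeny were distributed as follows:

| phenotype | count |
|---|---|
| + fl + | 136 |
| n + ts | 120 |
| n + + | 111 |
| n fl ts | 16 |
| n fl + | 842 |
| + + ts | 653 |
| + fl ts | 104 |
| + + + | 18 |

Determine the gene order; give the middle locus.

ts

The two rarest classes, n fl ts and + + +, are the double crossovers. Comparing them with the parentals, only the ts allele has switched, so ts is the middle locus and the order is n – ts – fl.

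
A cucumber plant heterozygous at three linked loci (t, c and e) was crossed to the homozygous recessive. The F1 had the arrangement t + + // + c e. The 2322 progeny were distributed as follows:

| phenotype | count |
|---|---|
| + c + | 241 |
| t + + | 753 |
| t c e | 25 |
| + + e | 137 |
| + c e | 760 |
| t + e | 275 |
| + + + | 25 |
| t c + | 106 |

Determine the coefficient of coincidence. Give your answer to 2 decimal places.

The two rarest classes, + + + and t c e, are the double crossovers. Comparing them with the parentals, only the t allele has switched, so t is the middle locus and the order is c – t – e.
c–t: (243 + 50)/2322 = 0.1262; t–e: (516 + 50)/2322 = 0.2438.
Expected DCO frequency = 0.1262 × 0.2438 ≈ 0.03077; observed = 50/2322 ≈ 0.02153.
Coefficient of coincidence = 0.02153/0.03077 ≈ 0.70.

0.70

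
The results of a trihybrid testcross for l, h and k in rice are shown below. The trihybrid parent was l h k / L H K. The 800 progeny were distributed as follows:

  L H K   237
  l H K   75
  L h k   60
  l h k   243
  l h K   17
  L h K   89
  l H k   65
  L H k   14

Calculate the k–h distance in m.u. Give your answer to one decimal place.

The two rarest classes, l h K and L H k, are the double crossovers. Comparing them with the parentals, only the k allele has switched, so k is the middle locus and the order is h – k – l.
Crossovers in the h–k interval produce the single-crossover classes l H k and L h K (65 + 89 = 154) plus the double crossovers (31).
RF(h–k) = (154 + 31) / 800 = 185/800 = 0.2313 → 23.1 m.u.

23.1 m.u.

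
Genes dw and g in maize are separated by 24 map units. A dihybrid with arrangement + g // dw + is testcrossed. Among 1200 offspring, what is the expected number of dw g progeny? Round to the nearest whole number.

144

A map distance of 24 map units corresponds to a recombination frequency of 0.240.
The F1 is + g / dw +, so dw g is a recombinant gamete class with expected frequency r/2 = 0.240/2 = 0.1200.
Expected number = 0.1200 × 1200 = 144.00 ≈ 144.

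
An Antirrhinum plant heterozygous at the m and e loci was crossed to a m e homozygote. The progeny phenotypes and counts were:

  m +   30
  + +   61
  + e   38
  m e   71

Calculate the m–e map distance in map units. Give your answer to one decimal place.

34.0 map units

The two most frequent classes, + + (61) and m e (71), are the parental types, so the F1 was + + / m e.
The recombinant classes are + e and m +: 38 + 30 = 68.
Recombination frequency = 68/200 = 0.3400 ≈ 34.0%, i.e. 34.0 map units.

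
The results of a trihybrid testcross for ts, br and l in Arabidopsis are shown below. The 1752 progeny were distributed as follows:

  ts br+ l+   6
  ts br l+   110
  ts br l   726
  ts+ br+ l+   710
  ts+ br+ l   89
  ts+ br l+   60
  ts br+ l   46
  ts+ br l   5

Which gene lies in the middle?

The two most frequent reciprocal classes, ts br l and ts+ br+ l+, are the parental types, so the F1 was ts br l / ts+ br+ l+.
The two rarest classes, ts+ br l and ts br+ l+, are the double crossovers. Comparing them with the parentals, only the ts allele has switched, so ts is the middle locus and the order is l – ts – br.

ts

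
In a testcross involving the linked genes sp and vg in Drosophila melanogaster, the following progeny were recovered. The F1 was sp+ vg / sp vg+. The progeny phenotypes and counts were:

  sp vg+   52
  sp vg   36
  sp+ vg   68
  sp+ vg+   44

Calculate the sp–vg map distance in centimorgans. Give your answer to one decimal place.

The recombinant classes are sp+ vg+ and sp vg: 44 + 36 = 80.
Recombination frequency = 80/200 = 0.4000 ≈ 40.0%, i.e. 40.0 centimorgans.

40.0 centimorgans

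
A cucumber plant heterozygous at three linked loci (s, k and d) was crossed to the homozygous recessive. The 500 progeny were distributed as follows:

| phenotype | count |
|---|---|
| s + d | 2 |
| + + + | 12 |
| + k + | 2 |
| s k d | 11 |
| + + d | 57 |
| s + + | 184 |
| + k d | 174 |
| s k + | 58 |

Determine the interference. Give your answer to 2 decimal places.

The two most frequent reciprocal classes, s + + and + k d, are the parental types, so the F1 was s + + / + k d.
The two rarest classes, s + d and + k +, are the double crossovers. Comparing them with the parentals, only the d allele has switched, so d is the middle locus and the order is s – d – k.
s–d: (23 + 4)/500 = 0.0540; d–k: (115 + 4)/500 = 0.2380.
Expected DCO frequency = 0.0540 × 0.2380 ≈ 0.01285; observed = 4/500 ≈ 0.00800.
Coefficient of coincidence = 0.00800/0.01285 ≈ 0.62; interference = 1 − 0.62 = 0.38.

0.38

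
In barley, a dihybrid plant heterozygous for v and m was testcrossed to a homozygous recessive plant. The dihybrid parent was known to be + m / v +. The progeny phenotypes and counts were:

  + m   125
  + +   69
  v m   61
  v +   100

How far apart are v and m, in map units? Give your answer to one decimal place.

36.6 map units

The recombinant classes are + + and v m: 69 + 61 = 130.
Recombination frequency = 130/355 = 0.3662 ≈ 36.6%, i.e. 36.6 map units.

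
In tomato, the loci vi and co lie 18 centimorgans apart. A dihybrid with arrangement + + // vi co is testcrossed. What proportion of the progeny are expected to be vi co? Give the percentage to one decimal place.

41.0%

A map distance of 18 centimorgans corresponds to a recombination frequency of 0.180.
The F1 is + + / vi co, so vi co is a parental gamete class with expected frequency (1 − r)/2 = 0.820/2 = 0.4100.
That is 0.4100 = 41.0% of the progeny.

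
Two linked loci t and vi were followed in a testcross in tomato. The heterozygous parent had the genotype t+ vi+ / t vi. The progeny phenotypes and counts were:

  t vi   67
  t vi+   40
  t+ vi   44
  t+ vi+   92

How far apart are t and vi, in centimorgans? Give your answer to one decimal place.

34.6 centimorgans

The recombinant classes are t+ vi and t vi+: 44 + 40 = 84.
Recombination frequency = 84/243 = 0.3457 ≈ 34.6%, i.e. 34.6 centimorgans.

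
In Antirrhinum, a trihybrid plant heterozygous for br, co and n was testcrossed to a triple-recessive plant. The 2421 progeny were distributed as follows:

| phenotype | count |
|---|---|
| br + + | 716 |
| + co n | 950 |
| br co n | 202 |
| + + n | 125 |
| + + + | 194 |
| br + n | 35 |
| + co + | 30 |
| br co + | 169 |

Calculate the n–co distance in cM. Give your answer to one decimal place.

The two most frequent reciprocal classes, br + + and + co n, are the parental types, so the F1 was br + + / + co n.
The two rarest classes, br + n and + co +, are the double crossovers. Comparing them with the parentals, only the n allele has switched, so n is the middle locus and the order is br – n – co.
Crossovers in the n–co interval produce the single-crossover classes br co + and + + n (169 + 125 = 294) plus the double crossovers (65).
RF(n–co) = (294 + 65) / 2421 = 359/2421 = 0.1483 → 14.8 cM.

14.8 cM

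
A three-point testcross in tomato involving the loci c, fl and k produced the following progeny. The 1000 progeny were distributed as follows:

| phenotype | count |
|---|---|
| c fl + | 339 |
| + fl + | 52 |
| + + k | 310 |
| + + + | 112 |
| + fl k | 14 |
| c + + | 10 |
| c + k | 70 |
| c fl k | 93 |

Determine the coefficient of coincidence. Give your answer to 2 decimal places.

The two most frequent reciprocal classes, + + k and c fl +, are the parental types, so the F1 was + + k / c fl +.
The two rarest classes, + fl k and c + +, are the double crossovers. Comparing them with the parentals, only the fl allele has switched, so fl is the middle locus and the order is c – fl – k.
c–fl: (122 + 24)/1000 = 0.1460; fl–k: (205 + 24)/1000 = 0.2290.
Expected DCO frequency = 0.1460 × 0.2290 ≈ 0.03343; observed = 24/1000 ≈ 0.02400.
Coefficient of coincidence = 0.02400/0.03343 ≈ 0.72.

0.72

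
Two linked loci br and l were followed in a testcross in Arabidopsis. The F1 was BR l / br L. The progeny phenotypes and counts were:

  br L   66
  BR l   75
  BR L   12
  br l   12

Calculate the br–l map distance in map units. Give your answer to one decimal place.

The recombinant classes are BR L and br l: 12 + 12 = 24.
Recombination frequency = 24/165 = 0.1455 ≈ 14.5%, i.e. 14.5 map units.

14.5 map units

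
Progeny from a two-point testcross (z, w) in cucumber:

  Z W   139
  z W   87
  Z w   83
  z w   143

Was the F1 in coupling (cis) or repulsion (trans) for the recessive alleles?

cis

The two most frequent classes are Z W (139) and z w (143); these are the parental (non-recombinant) types.
So the F1 carried Z W on one chromosome and z w on the other — the recessive alleles are on the same chromosome (cis / coupling).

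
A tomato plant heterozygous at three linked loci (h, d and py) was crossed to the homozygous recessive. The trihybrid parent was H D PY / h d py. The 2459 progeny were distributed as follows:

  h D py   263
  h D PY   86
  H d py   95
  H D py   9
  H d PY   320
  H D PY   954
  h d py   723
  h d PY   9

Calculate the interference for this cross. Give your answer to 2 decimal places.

0.63

The two rarest classes, H D py and h d PY, are the double crossovers. Comparing them with the parentals, only the py allele has switched, so py is the middle locus and the order is h – py – d.
h–py: (181 + 18)/2459 = 0.0809; py–d: (583 + 18)/2459 = 0.2444.
Expected DCO frequency = 0.0809 × 0.2444 ≈ 0.01977; observed = 18/2459 ≈ 0.00732.
Coefficient of coincidence = 0.00732/0.01977 ≈ 0.37; interference = 1 − 0.37 = 0.63.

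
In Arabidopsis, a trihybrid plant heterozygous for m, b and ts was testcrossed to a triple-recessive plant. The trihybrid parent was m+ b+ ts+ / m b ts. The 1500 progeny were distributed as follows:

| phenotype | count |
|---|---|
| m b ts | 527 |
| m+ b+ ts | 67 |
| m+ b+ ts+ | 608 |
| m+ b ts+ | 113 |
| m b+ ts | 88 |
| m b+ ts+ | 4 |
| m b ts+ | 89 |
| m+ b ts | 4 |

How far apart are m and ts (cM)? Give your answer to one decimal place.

10.9 cM

The two rarest classes, m b+ ts+ and m+ b ts, are the double crossovers. Comparing them with the parentals, only the m allele has switched, so m is the middle locus and the order is ts – m – b.
Crossovers in the ts–m interval produce the single-crossover classes m+ b+ ts and m b ts+ (67 + 89 = 156) plus the double crossovers (8).
RF(ts–m) = (156 + 8) / 1500 = 164/1500 = 0.1093 → 10.9 cM.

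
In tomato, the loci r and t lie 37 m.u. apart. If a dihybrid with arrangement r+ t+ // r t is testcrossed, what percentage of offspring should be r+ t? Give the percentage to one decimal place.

A map distance of 37 m.u. corresponds to a recombination frequency of 0.370.
The F1 is r+ t+ / r t, so r+ t is a recombinant gamete class with expected frequency r/2 = 0.370/2 = 0.1850.
That is 0.1850 = 18.5% of the progeny.

18.5%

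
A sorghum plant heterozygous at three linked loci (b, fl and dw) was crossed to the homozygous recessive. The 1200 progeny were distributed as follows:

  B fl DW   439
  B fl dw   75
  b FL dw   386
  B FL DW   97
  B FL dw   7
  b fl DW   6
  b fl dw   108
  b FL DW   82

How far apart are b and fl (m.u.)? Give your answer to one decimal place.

The two most frequent reciprocal classes, B fl DW and b FL dw, are the parental types, so the F1 was B fl DW / b FL dw.
The two rarest classes, b fl DW and B FL dw, are the double crossovers. Comparing them with the parentals, only the b allele has switched, so b is the middle locus and the order is dw – b – fl.
Crossovers in the b–fl interval produce the single-crossover classes B FL DW and b fl dw (97 + 108 = 205) plus the double crossovers (13).
RF(b–fl) = (205 + 13) / 1200 = 218/1200 = 0.1817 → 18.2 m.u.

18.2 m.u.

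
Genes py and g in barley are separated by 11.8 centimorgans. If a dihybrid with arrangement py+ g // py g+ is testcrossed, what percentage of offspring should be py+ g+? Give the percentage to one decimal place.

5.9%

A map distance of 11.8 centimorgans corresponds to a recombination frequency of 0.118.
The F1 is py+ g / py g+, so py+ g+ is a recombinant gamete class with expected frequency r/2 = 0.118/2 = 0.0590.
That is 0.0590 = 5.9% of the progeny.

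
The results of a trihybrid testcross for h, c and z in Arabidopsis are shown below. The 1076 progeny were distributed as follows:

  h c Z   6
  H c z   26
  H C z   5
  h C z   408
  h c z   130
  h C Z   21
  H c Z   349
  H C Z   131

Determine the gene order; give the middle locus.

h

The two most frequent reciprocal classes, H c Z and h C z, are the parental types, so the F1 was H c Z / h C z.
The two rarest classes, h c Z and H C z, are the double crossovers. Comparing them with the parentals, only the h allele has switched, so h is the middle locus and the order is z – h – c.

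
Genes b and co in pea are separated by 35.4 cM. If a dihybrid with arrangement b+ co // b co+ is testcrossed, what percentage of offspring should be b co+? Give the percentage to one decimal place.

32.3%

A map distance of 35.4 cM corresponds to a recombination frequency of 0.354.
The F1 is b+ co / b co+, so b co+ is a parental gamete class with expected frequency (1 − r)/2 = 0.646/2 = 0.3230.
That is 0.3230 = 32.3% of the progeny.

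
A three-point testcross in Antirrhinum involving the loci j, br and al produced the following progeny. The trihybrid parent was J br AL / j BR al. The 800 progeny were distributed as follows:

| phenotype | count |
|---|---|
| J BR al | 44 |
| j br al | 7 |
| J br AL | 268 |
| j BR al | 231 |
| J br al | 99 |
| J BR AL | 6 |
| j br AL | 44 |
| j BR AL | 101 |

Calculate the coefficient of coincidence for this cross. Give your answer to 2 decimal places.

0.48

The two rarest classes, J BR AL and j br al, are the double crossovers. Comparing them with the parentals, only the br allele has switched, so br is the middle locus and the order is al – br – j.
al–br: (200 + 13)/800 = 0.2662; br–j: (88 + 13)/800 = 0.1263.
Expected DCO frequency = 0.2662 × 0.1263 ≈ 0.03362; observed = 13/800 ≈ 0.01625.
Coefficient of coincidence = 0.01625/0.03362 ≈ 0.48.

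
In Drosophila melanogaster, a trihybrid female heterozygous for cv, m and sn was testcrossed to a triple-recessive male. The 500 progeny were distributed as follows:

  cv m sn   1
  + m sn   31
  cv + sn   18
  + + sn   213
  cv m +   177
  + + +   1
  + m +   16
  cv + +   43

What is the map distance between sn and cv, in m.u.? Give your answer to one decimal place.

The two most frequent reciprocal classes, + + sn and cv m +, are the parental types, so the F1 was + + sn / cv m +.
The two rarest classes, + + + and cv m sn, are the double crossovers. Comparing them with the parentals, only the sn allele has switched, so sn is the middle locus and the order is m – sn – cv.
Crossovers in the sn–cv interval produce the single-crossover classes cv + sn and + m + (18 + 16 = 34) plus the double crossovers (2).
RF(sn–cv) = (34 + 2) / 500 = 36/500 = 0.0720 → 7.2 m.u.

7.2 m.u.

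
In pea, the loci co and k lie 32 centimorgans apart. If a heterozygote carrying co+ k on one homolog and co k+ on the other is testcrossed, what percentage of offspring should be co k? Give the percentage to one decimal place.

16.0%

A map distance of 32 centimorgans corresponds to a recombination frequency of 0.320.
The F1 is co+ k / co k+, so co k is a recombinant gamete class with expected frequency r/2 = 0.320/2 = 0.1600.
That is 0.1600 = 16.0% of the progeny.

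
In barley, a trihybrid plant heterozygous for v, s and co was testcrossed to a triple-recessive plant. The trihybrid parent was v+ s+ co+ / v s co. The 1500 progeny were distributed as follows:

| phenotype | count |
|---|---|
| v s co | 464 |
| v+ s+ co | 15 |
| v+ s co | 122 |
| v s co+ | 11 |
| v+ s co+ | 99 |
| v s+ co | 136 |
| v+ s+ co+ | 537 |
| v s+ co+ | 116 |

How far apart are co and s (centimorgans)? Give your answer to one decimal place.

17.4 centimorgans

The two rarest classes, v+ s+ co and v s co+, are the double crossovers. Comparing them with the parentals, only the co allele has switched, so co is the middle locus and the order is s – co – v.
Crossovers in the s–co interval produce the single-crossover classes v+ s co+ and v s+ co (99 + 136 = 235) plus the double crossovers (26).
RF(s–co) = (235 + 26) / 1500 = 261/1500 = 0.1740 → 17.4 centimorgans.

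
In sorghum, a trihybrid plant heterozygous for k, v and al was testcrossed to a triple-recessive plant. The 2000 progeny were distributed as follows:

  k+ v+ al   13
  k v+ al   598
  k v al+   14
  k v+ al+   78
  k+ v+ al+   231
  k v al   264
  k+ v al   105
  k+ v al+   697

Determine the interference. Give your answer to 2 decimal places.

The two most frequent reciprocal classes, k+ v al+ and k v+ al, are the parental types, so the F1 was k+ v al+ / k v+ al.
The two rarest classes, k v al+ and k+ v+ al, are the double crossovers. Comparing them with the parentals, only the k allele has switched, so k is the middle locus and the order is v – k – al.
v–k: (495 + 27)/2000 = 0.2610; k–al: (183 + 27)/2000 = 0.1050.
Expected DCO frequency = 0.2610 × 0.1050 ≈ 0.02740; observed = 27/2000 ≈ 0.01350.
Coefficient of coincidence = 0.01350/0.02740 ≈ 0.49; interference = 1 − 0.49 = 0.51.

0.51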